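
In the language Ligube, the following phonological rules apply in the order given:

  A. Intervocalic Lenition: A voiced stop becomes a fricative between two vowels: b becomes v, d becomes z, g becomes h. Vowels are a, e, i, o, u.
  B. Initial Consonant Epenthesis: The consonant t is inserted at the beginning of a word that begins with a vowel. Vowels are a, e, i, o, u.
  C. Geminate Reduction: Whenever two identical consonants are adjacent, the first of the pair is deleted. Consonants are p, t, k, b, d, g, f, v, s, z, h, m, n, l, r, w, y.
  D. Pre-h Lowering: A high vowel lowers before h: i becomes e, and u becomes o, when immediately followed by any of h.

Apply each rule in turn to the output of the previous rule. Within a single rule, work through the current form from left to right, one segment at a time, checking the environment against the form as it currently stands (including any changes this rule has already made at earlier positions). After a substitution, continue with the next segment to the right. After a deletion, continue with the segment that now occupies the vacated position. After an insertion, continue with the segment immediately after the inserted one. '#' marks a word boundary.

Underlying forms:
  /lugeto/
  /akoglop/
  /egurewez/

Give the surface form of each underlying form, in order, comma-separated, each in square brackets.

[loheto], [takoglop], [tehurewez]

/lugeto/:
  A Intervocalic Lenition: [lugeto] → [luheto]
  B Initial Consonant Epenthesis: no change — [luheto]
  C Geminate Reduction: no change — [luheto]
  D Pre-h Lowering: [luheto] → [loheto]
/akoglop/:
  A Intervocalic Lenition: no change — [akoglop]
  B Initial Consonant Epenthesis: [akoglop] → [takoglop]
  C Geminate Reduction: no change — [takoglop]
  D Pre-h Lowering: no change — [takoglop]
/egurewez/:
  A Intervocalic Lenition: [egurewez] → [ehurewez]
  B Initial Consonant Epenthesis: [ehurewez] → [tehurewez]
  C Geminate Reduction: no change — [tehurewez]
  D Pre-h Lowering: no change — [tehurewez]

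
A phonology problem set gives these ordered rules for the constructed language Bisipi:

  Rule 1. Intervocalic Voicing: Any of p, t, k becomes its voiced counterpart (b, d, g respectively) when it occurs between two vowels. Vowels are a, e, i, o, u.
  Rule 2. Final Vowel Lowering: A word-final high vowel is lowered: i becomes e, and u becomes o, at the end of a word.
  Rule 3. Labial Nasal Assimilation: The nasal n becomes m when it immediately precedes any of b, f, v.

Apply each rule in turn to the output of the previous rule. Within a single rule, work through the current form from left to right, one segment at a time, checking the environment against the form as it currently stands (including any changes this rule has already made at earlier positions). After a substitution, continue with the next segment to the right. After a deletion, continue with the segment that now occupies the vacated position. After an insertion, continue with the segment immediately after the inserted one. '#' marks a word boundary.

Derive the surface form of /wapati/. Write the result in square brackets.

[wabade]

Rule 1 Intervocalic Voicing: [wapati] → [wabadi]
Rule 2 Final Vowel Lowering: [wabadi] → [wabade]
Rule 3 Labial Nasal Assimilation: no change — [wabade]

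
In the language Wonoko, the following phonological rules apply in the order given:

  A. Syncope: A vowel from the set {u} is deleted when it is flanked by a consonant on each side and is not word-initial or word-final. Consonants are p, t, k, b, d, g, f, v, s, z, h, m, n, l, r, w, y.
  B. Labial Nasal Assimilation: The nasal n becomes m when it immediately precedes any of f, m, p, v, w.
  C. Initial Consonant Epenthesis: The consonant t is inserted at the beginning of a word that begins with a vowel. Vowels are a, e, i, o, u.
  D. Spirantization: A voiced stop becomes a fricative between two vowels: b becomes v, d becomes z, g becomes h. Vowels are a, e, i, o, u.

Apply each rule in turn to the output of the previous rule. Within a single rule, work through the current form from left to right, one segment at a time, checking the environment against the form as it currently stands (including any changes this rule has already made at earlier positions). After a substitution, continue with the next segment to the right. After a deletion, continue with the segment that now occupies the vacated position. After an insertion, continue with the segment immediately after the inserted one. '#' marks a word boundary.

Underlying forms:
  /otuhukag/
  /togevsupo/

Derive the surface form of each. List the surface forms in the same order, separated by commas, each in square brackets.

/otuhukag/:
  A Syncope: [otuhukag] → [othkag]
  B Labial Nasal Assimilation: no change — [othkag]
  C Initial Consonant Epenthesis: [othkag] → [tothkag]
  D Spirantization: no change — [tothkag]
/togevsupo/:
  A Syncope: [togevsupo] → [togevspo]
  B Labial Nasal Assimilation: no change — [togevspo]
  C Initial Consonant Epenthesis: no change — [togevspo]
  D Spirantization: [togevspo] → [tohevspo]

[tothkag], [tohevspo]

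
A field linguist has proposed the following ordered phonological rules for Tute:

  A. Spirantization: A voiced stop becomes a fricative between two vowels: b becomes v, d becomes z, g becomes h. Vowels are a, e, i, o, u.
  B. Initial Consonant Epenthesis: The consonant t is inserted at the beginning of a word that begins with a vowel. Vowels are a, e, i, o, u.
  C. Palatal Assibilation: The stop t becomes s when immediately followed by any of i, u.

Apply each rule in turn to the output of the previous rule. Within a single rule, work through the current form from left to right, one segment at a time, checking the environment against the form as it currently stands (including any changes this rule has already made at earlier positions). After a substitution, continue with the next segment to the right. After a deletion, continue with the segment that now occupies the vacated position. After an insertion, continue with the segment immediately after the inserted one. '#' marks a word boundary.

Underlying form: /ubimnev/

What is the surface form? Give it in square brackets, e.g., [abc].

A Spirantization: [ubimnev] → [uvimnev]
B Initial Consonant Epenthesis: [uvimnev] → [tuvimnev]
C Palatal Assibilation: [tuvimnev] → [suvimnev]

[suvimnev]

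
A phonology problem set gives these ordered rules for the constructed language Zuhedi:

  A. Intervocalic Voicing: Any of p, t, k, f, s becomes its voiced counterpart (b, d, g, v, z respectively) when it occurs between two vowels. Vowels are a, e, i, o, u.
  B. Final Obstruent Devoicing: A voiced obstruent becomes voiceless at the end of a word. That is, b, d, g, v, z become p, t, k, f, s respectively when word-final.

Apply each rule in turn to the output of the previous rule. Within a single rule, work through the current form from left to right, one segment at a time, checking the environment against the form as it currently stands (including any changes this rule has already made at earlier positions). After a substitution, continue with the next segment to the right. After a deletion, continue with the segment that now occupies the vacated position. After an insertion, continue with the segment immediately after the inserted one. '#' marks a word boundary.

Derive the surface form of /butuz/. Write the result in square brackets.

A Intervocalic Voicing: [butuz] → [buduz]
B Final Obstruent Devoicing: [buduz] → [budus]

[budus]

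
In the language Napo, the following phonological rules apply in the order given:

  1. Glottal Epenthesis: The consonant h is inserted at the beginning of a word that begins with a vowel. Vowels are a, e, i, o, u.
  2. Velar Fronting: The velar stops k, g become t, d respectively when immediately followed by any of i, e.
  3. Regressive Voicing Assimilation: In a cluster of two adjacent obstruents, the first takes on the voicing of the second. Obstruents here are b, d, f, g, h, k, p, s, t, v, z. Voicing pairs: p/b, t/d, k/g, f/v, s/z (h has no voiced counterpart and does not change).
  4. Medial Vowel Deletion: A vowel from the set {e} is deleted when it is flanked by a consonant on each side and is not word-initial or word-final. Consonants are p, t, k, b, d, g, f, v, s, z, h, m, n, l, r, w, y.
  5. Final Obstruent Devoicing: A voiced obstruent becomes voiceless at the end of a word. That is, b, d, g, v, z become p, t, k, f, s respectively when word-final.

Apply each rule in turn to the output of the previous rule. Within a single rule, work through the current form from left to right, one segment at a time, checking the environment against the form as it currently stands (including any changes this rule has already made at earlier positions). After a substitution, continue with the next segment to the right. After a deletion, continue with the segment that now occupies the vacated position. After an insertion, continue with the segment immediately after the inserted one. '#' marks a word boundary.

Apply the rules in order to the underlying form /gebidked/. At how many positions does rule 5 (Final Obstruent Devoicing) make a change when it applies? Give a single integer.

1

1 Glottal Epenthesis: no change — [gebidked]
2 Velar Fronting: [gebidked] → [debidted]
3 Regressive Voicing Assimilation: [debidted] → [debitted]
4 Medial Vowel Deletion: [debitted] → [dbittd]
5 Final Obstruent Devoicing: [dbittd] → [dbittt]
Rule 5 changed 1 position(s).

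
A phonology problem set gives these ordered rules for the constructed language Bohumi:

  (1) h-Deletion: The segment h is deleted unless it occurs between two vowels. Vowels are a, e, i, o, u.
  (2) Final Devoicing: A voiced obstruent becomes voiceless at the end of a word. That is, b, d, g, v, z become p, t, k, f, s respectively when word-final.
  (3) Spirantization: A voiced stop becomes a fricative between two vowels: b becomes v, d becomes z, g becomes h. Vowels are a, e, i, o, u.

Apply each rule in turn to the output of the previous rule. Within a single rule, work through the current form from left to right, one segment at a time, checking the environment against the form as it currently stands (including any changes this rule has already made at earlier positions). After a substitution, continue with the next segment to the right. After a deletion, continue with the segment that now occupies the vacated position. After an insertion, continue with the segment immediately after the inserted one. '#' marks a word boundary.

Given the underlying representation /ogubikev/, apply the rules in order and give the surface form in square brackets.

[ohuvikef]

(1) h-Deletion: no change — [ogubikev]
(2) Final Devoicing: [ogubikev] → [ogubikef]
(3) Spirantization: [ogubikef] → [ohuvikef]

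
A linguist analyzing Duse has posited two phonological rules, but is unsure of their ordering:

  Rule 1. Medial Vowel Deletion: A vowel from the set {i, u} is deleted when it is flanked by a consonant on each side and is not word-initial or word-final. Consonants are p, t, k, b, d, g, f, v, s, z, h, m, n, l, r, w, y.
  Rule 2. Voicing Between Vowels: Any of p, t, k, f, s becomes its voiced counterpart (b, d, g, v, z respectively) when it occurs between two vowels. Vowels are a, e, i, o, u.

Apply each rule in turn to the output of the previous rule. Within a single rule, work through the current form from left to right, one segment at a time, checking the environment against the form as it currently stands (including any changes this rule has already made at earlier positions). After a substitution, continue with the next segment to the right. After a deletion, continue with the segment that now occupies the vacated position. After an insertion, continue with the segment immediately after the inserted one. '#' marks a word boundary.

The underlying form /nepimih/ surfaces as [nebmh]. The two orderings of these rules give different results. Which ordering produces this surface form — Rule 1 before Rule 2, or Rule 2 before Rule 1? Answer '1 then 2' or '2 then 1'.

2 then 1

Order 1 then 2:
  1 Medial Vowel Deletion: [nepimih] → [nepmh]
  2 Voicing Between Vowels: no change — [nepmh]
  result: [nepmh]
Order 2 then 1:
  2 Voicing Between Vowels: [nepimih] → [nebimih]
  1 Medial Vowel Deletion: [nebimih] → [nebmh]
  result: [nebmh]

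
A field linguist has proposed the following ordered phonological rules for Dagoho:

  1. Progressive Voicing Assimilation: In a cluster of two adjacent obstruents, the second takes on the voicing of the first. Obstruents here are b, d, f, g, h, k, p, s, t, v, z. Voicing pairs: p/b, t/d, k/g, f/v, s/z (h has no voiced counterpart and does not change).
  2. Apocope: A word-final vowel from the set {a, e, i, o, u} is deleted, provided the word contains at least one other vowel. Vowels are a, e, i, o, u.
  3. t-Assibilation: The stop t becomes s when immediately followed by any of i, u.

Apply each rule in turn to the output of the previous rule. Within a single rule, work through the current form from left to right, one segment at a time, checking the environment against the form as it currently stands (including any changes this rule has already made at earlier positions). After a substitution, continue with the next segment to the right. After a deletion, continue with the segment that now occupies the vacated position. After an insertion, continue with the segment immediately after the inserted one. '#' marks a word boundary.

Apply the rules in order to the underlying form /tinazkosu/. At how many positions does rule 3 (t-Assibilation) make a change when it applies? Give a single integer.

1

1 Progressive Voicing Assimilation: [tinazkosu] → [tinazgosu]
2 Apocope: [tinazgosu] → [tinazgos]
3 t-Assibilation: [tinazgos] → [sinazgos]
Rule 3 changed 1 position(s).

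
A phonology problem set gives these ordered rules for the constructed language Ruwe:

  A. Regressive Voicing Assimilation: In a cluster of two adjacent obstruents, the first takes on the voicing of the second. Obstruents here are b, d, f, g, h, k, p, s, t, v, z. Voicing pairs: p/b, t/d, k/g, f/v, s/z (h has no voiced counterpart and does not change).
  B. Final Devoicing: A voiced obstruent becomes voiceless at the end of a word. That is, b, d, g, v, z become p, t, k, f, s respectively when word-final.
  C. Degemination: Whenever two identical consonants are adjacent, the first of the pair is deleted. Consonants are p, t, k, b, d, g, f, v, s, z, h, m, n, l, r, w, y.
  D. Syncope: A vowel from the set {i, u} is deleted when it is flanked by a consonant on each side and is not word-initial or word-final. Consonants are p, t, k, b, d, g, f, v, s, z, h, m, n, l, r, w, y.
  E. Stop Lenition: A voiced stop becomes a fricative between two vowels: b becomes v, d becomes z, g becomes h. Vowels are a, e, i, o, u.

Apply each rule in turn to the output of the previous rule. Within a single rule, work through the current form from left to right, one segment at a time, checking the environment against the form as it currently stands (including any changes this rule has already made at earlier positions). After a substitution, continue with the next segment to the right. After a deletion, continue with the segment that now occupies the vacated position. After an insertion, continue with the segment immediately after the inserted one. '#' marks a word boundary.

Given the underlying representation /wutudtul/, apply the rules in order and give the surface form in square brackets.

A Regressive Voicing Assimilation: [wutudtul] → [wututtul]
B Final Devoicing: no change — [wututtul]
C Degemination: [wututtul] → [wututul]
D Syncope: [wututul] → [wttl]
E Stop Lenition: no change — [wttl]

[wttl]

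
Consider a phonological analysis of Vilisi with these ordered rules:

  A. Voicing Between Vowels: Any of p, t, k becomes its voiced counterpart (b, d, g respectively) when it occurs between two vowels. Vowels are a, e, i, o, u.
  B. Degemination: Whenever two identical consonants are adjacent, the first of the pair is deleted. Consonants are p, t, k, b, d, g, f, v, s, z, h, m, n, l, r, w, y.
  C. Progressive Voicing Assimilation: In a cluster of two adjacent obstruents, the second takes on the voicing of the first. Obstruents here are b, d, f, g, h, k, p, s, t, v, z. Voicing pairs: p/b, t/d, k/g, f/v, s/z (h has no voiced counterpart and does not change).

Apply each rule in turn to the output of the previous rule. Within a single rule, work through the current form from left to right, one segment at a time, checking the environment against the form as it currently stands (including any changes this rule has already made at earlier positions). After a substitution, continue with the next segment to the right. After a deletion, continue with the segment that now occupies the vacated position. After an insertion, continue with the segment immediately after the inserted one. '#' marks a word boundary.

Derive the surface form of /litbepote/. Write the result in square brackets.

A Voicing Between Vowels: [litbepote] → [litbebode]
B Degemination: no change — [litbebode]
C Progressive Voicing Assimilation: [litbebode] → [litpebode]

[litpebode]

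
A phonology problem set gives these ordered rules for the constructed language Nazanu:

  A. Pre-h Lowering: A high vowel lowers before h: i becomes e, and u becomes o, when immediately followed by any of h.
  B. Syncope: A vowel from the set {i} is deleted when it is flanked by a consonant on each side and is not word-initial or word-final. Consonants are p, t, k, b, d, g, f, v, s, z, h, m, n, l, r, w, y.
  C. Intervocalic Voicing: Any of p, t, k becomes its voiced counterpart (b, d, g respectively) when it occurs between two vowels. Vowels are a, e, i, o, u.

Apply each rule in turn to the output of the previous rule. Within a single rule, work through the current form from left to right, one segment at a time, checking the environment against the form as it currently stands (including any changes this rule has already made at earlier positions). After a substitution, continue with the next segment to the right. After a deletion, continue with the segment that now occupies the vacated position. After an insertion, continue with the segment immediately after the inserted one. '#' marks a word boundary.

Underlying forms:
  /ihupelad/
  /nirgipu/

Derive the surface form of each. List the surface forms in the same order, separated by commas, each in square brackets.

[ehubelad], [nrgpu]

/ihupelad/:
  A Pre-h Lowering: [ihupelad] → [ehupelad]
  B Syncope: no change — [ehupelad]
  C Intervocalic Voicing: [ehupelad] → [ehubelad]
/nirgipu/:
  A Pre-h Lowering: no change — [nirgipu]
  B Syncope: [nirgipu] → [nrgpu]
  C Intervocalic Voicing: no change — [nrgpu]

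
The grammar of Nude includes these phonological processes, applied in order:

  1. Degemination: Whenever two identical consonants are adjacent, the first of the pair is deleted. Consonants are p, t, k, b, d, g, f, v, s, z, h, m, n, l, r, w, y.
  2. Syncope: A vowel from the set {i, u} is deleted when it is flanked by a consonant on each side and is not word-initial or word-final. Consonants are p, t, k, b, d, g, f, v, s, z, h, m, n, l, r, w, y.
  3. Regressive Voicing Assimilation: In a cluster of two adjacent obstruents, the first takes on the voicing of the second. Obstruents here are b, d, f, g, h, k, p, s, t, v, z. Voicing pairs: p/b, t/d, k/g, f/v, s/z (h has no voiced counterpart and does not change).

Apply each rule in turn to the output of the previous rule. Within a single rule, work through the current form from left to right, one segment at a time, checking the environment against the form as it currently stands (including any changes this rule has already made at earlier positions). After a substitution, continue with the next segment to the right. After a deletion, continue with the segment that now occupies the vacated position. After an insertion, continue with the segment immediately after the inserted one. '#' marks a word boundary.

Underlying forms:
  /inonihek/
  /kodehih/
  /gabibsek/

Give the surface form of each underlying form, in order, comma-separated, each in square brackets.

/inonihek/:
  1 Degemination: no change — [inonihek]
  2 Syncope: [inonihek] → [inonhek]
  3 Regressive Voicing Assimilation: no change — [inonhek]
/kodehih/:
  1 Degemination: no change — [kodehih]
  2 Syncope: [kodehih] → [kodehh]
  3 Regressive Voicing Assimilation: no change — [kodehh]
/gabibsek/:
  1 Degemination: no change — [gabibsek]
  2 Syncope: [gabibsek] → [gabbsek]
  3 Regressive Voicing Assimilation: [gabbsek] → [gabpsek]

[inonhek], [kodehh], [gabpsek]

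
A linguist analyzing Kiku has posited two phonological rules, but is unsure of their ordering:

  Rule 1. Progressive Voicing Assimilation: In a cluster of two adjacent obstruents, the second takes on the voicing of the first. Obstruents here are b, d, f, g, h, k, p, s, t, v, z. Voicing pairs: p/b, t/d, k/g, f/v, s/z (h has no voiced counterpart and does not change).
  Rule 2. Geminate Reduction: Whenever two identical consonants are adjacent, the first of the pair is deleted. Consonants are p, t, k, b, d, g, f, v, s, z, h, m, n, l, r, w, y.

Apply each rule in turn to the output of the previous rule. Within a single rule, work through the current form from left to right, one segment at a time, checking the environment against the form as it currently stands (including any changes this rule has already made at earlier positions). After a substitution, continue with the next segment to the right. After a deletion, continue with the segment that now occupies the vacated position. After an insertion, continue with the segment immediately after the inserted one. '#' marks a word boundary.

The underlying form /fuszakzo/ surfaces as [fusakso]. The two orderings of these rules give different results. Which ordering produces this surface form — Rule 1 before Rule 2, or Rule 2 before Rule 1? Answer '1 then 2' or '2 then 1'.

Order 1 then 2:
  1 Progressive Voicing Assimilation: [fuszakzo] → [fussakso]
  2 Geminate Reduction: [fussakso] → [fusakso]
  result: [fusakso]
Order 2 then 1:
  2 Geminate Reduction: no change — [fuszakzo]
  1 Progressive Voicing Assimilation: [fuszakzo] → [fussakso]
  result: [fussakso]

1 then 2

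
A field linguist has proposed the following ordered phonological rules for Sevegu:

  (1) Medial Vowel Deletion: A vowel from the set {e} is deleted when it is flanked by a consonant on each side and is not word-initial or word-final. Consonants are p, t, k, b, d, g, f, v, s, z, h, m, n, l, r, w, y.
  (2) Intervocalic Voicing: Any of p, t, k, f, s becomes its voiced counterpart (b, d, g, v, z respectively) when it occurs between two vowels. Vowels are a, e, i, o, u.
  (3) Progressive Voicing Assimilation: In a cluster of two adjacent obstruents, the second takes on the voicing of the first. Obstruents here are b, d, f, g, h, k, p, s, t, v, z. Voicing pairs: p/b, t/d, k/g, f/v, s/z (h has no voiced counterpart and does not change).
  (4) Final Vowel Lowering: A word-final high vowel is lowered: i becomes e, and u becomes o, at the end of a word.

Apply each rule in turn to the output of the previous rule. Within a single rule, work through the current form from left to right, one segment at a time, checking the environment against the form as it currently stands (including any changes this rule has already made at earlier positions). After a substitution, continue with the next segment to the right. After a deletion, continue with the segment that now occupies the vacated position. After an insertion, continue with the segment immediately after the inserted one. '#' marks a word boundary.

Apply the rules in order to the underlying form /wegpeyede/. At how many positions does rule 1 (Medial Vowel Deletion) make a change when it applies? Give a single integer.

3

(1) Medial Vowel Deletion: [wegpeyede] → [wgpyde]
(2) Intervocalic Voicing: no change — [wgpyde]
(3) Progressive Voicing Assimilation: [wgpyde] → [wgbyde]
(4) Final Vowel Lowering: no change — [wgbyde]
Rule 1 changed 3 position(s).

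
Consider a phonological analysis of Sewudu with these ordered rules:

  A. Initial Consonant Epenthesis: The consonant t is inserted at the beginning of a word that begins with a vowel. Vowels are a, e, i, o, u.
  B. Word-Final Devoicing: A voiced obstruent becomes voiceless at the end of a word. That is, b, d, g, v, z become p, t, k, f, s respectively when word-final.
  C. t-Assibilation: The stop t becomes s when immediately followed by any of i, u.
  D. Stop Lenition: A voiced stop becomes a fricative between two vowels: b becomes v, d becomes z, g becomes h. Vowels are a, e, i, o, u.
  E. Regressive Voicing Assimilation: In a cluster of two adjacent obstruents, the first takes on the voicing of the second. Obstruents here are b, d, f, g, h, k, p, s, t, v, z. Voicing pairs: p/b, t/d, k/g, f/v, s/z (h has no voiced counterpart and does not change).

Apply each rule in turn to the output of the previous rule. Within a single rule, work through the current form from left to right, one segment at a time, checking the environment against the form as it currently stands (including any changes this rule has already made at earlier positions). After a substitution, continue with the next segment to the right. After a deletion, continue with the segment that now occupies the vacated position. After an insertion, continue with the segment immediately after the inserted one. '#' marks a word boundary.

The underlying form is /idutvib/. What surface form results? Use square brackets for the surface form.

A Initial Consonant Epenthesis: [idutvib] → [tidutvib]
B Word-Final Devoicing: [tidutvib] → [tidutvip]
C t-Assibilation: [tidutvip] → [sidutvip]
D Stop Lenition: [sidutvip] → [sizutvip]
E Regressive Voicing Assimilation: [sizutvip] → [sizudvip]

[sizudvip]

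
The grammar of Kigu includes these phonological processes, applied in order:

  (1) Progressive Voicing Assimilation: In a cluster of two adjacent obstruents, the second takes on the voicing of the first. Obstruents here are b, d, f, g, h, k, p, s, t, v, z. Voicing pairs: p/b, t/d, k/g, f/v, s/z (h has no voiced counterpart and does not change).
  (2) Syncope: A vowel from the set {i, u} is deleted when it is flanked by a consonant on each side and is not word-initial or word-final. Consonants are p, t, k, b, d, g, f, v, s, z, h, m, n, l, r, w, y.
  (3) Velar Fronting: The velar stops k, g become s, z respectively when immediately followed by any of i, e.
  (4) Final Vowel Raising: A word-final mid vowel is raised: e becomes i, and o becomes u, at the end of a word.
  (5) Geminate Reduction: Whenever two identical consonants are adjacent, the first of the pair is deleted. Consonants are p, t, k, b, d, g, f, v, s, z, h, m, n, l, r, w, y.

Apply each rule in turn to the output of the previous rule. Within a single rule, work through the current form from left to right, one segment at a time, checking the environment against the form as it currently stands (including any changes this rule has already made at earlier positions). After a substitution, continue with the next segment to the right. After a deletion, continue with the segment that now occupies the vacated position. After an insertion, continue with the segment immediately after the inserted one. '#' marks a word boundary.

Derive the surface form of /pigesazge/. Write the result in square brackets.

(1) Progressive Voicing Assimilation: no change — [pigesazge]
(2) Syncope: [pigesazge] → [pgesazge]
(3) Velar Fronting: [pgesazge] → [pzesazze]
(4) Final Vowel Raising: [pzesazze] → [pzesazzi]
(5) Geminate Reduction: [pzesazzi] → [pzesazi]

[pzesazi]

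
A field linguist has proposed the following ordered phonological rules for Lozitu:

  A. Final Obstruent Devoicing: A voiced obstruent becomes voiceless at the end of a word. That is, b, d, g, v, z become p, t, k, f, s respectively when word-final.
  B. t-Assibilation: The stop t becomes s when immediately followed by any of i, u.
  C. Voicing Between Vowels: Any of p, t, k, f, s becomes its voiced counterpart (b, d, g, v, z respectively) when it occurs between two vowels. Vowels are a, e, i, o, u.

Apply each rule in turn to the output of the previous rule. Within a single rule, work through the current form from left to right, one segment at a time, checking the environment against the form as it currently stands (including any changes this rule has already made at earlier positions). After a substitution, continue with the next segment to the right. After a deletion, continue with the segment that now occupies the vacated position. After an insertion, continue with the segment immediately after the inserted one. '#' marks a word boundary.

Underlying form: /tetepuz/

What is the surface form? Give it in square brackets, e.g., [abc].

[tedebus]

A Final Obstruent Devoicing: [tetepuz] → [tetepus]
B t-Assibilation: no change — [tetepus]
C Voicing Between Vowels: [tetepus] → [tedebus]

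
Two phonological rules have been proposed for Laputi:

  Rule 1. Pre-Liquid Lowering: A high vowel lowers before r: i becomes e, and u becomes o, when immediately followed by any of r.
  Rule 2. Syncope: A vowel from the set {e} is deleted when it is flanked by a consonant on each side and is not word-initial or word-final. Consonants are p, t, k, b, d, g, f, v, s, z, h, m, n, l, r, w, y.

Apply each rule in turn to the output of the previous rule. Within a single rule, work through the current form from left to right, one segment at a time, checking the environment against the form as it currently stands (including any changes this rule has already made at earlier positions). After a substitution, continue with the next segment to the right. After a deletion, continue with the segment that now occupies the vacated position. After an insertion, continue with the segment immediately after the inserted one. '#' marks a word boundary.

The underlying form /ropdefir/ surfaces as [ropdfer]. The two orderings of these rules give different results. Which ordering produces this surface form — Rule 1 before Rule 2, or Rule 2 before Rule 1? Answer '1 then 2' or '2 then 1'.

2 then 1

Order 1 then 2:
  1 Pre-Liquid Lowering: [ropdefir] → [ropdefer]
  2 Syncope: [ropdefer] → [ropdfr]
  result: [ropdfr]
Order 2 then 1:
  2 Syncope: [ropdefir] → [ropdfir]
  1 Pre-Liquid Lowering: [ropdfir] → [ropdfer]
  result: [ropdfer]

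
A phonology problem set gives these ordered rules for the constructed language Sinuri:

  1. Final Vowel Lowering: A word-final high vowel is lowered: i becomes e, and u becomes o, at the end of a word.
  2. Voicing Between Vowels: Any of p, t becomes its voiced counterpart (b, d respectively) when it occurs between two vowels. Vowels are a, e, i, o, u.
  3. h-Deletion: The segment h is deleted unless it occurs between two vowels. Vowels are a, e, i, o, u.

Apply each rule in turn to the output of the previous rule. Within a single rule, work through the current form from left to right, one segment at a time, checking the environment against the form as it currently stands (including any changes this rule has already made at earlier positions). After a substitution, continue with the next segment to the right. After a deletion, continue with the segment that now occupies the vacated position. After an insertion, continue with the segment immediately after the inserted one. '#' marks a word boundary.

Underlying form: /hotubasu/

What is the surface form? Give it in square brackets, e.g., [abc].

[odubaso]

1 Final Vowel Lowering: [hotubasu] → [hotubaso]
2 Voicing Between Vowels: [hotubaso] → [hodubaso]
3 h-Deletion: [hodubaso] → [odubaso]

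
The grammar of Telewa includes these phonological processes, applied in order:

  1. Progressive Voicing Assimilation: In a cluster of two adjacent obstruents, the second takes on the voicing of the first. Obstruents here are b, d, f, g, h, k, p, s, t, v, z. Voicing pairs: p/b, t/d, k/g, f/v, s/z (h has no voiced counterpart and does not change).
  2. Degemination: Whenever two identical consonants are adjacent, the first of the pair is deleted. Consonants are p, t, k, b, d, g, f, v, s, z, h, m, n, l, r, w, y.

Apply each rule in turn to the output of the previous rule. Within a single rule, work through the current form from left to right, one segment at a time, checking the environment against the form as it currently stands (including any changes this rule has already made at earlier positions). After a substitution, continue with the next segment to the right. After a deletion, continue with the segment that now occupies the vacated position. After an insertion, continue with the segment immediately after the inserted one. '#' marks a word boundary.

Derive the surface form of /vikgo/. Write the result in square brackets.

1 Progressive Voicing Assimilation: [vikgo] → [vikko]
2 Degemination: [vikko] → [viko]

[viko]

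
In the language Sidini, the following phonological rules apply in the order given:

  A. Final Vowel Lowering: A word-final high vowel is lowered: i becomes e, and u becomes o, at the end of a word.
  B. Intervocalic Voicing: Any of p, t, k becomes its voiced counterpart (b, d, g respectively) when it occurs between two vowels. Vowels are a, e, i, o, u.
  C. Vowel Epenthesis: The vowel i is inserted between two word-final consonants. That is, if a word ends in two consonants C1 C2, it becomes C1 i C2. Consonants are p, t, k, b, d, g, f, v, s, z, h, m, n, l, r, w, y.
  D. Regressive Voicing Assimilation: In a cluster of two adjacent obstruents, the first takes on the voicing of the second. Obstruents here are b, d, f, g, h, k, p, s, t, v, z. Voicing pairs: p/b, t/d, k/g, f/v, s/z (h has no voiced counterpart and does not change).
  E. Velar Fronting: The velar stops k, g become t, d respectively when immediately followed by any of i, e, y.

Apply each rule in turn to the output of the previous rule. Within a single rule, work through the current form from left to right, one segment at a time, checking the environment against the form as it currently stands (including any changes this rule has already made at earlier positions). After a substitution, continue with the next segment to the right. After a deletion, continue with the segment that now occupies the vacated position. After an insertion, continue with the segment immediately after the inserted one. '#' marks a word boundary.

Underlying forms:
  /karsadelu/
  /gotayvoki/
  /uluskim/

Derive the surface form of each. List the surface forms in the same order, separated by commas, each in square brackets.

/karsadelu/:
  A Final Vowel Lowering: [karsadelu] → [karsadelo]
  B Intervocalic Voicing: no change — [karsadelo]
  C Vowel Epenthesis: no change — [karsadelo]
  D Regressive Voicing Assimilation: no change — [karsadelo]
  E Velar Fronting: no change — [karsadelo]
/gotayvoki/:
  A Final Vowel Lowering: [gotayvoki] → [gotayvoke]
  B Intervocalic Voicing: [gotayvoke] → [godayvoge]
  C Vowel Epenthesis: no change — [godayvoge]
  D Regressive Voicing Assimilation: no change — [godayvoge]
  E Velar Fronting: [godayvoge] → [godayvode]
/uluskim/:
  A Final Vowel Lowering: no change — [uluskim]
  B Intervocalic Voicing: no change — [uluskim]
  C Vowel Epenthesis: no change — [uluskim]
  D Regressive Voicing Assimilation: no change — [uluskim]
  E Velar Fronting: [uluskim] → [ulustim]

[karsadelo], [godayvode], [ulustim]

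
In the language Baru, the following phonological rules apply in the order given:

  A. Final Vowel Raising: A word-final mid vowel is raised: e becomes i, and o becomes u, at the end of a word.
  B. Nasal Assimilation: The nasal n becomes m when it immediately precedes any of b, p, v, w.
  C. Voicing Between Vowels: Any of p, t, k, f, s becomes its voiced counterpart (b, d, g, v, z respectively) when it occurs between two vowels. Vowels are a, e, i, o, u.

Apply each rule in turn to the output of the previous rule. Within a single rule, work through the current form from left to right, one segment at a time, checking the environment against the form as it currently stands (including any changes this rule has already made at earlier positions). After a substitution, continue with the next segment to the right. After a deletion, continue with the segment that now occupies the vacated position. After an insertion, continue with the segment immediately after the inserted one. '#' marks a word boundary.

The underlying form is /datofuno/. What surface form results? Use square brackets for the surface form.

A Final Vowel Raising: [datofuno] → [datofunu]
B Nasal Assimilation: no change — [datofunu]
C Voicing Between Vowels: [datofunu] → [dadovunu]

[dadovunu]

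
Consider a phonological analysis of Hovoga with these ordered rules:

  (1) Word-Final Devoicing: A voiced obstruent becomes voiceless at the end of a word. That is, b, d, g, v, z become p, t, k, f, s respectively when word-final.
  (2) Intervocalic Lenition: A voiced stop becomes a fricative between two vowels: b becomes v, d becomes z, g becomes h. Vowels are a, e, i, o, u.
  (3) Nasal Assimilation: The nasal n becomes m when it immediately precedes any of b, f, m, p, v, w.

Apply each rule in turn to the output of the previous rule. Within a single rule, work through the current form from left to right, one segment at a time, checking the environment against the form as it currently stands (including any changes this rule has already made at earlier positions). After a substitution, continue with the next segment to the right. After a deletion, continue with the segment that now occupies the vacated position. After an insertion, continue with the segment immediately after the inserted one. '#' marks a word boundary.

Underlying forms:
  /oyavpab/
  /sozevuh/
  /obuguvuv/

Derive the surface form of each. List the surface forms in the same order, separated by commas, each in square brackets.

[oyavpap], [sozevuh], [ovuhuvuf]

/oyavpab/:
  (1) Word-Final Devoicing: [oyavpab] → [oyavpap]
  (2) Intervocalic Lenition: no change — [oyavpap]
  (3) Nasal Assimilation: no change — [oyavpap]
/sozevuh/:
  (1) Word-Final Devoicing: no change — [sozevuh]
  (2) Intervocalic Lenition: no change — [sozevuh]
  (3) Nasal Assimilation: no change — [sozevuh]
/obuguvuv/:
  (1) Word-Final Devoicing: [obuguvuv] → [obuguvuf]
  (2) Intervocalic Lenition: [obuguvuf] → [ovuhuvuf]
  (3) Nasal Assimilation: no change — [ovuhuvuf]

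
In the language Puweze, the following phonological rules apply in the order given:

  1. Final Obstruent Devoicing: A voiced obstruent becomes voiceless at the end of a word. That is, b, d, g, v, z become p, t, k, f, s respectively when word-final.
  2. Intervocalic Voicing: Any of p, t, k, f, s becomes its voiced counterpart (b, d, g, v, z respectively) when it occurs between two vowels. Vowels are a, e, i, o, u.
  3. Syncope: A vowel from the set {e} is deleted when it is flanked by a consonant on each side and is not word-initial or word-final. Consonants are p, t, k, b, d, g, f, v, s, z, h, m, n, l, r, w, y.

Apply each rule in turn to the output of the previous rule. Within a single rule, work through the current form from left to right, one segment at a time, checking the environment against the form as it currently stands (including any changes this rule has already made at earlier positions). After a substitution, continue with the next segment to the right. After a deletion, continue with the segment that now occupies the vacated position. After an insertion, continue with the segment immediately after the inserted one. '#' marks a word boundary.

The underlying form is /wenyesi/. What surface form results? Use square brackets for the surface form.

[wnyzi]

1 Final Obstruent Devoicing: no change — [wenyesi]
2 Intervocalic Voicing: [wenyesi] → [wenyezi]
3 Syncope: [wenyezi] → [wnyzi]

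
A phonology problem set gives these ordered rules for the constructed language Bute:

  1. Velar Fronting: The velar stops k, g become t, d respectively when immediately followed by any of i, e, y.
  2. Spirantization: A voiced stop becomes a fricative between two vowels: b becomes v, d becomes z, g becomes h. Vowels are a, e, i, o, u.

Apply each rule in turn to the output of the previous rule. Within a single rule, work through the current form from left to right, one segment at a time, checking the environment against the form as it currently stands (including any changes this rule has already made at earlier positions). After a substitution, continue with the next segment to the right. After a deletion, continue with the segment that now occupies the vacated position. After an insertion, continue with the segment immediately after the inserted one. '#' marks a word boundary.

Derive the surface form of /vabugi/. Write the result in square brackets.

[vavuzi]

1 Velar Fronting: [vabugi] → [vabudi]
2 Spirantization: [vabudi] → [vavuzi]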